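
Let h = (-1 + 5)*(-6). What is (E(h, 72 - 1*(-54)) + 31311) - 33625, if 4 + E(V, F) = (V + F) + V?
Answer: -2240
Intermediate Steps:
h = -24 (h = 4*(-6) = -24)
E(V, F) = -4 + F + 2*V (E(V, F) = -4 + ((V + F) + V) = -4 + ((F + V) + V) = -4 + (F + 2*V) = -4 + F + 2*V)
(E(h, 72 - 1*(-54)) + 31311) - 33625 = ((-4 + (72 - 1*(-54)) + 2*(-24)) + 31311) - 33625 = ((-4 + (72 + 54) - 48) + 31311) - 33625 = ((-4 + 126 - 48) + 31311) - 33625 = (74 + 31311) - 33625 = 31385 - 33625 = -2240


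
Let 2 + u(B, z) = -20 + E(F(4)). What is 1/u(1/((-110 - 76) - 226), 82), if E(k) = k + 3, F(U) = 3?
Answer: -1/16 ≈ -0.062500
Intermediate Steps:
E(k) = 3 + k
u(B, z) = -16 (u(B, z) = -2 + (-20 + (3 + 3)) = -2 + (-20 + 6) = -2 - 14 = -16)
1/u(1/((-110 - 76) - 226), 82) = 1/(-16) = -1/16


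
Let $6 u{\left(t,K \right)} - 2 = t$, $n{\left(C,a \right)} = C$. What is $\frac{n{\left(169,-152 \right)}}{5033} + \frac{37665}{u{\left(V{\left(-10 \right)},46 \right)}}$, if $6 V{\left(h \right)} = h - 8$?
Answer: $- \frac{1137407501}{5033} \approx -2.2599 \cdot 10^{5}$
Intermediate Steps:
$V{\left(h \right)} = - \frac{4}{3} + \frac{h}{6}$ ($V{\left(h \right)} = \frac{h - 8}{6} = \frac{-8 + h}{6} = - \frac{4}{3} + \frac{h}{6}$)
$u{\left(t,K \right)} = \frac{1}{3} + \frac{t}{6}$
$\frac{n{\left(169,-152 \right)}}{5033} + \frac{37665}{u{\left(V{\left(-10 \right)},46 \right)}} = \frac{169}{5033} + \frac{37665}{\frac{1}{3} + \frac{- \frac{4}{3} + \frac{1}{6} \left(-10\right)}{6}} = 169 \cdot \frac{1}{5033} + \frac{37665}{\frac{1}{3} + \frac{- \frac{4}{3} - \frac{5}{3}}{6}} = \frac{169}{5033} + \frac{37665}{\frac{1}{3} + \frac{1}{6} \left(-3\right)} = \frac{169}{5033} + \frac{37665}{\frac{1}{3} - \frac{1}{2}} = \frac{169}{5033} + \frac{37665}{- \frac{1}{6}} = \frac{169}{5033} + 37665 \left(-6\right) = \frac{169}{5033} - 225990 = - \frac{1137407501}{5033}$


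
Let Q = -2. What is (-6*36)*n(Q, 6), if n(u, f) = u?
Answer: 432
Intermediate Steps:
(-6*36)*n(Q, 6) = -6*36*(-2) = -216*(-2) = 432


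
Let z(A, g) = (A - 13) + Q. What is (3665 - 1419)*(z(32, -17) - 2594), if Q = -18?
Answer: -5823878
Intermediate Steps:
z(A, g) = -31 + A (z(A, g) = (A - 13) - 18 = (-13 + A) - 18 = -31 + A)
(3665 - 1419)*(z(32, -17) - 2594) = (3665 - 1419)*((-31 + 32) - 2594) = 2246*(1 - 2594) = 2246*(-2593) = -5823878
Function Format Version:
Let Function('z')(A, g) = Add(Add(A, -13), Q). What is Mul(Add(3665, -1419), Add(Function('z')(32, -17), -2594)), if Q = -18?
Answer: -5823878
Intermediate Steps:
Function('z')(A, g) = Add(-31, A) (Function('z')(A, g) = Add(Add(A, -13), -18) = Add(Add(-13, A), -18) = Add(-31, A))
Mul(Add(3665, -1419), Add(Function('z')(32, -17), -2594)) = Mul(Add(3665, -1419), Add(Add(-31, 32), -2594)) = Mul(2246, Add(1, -2594)) = Mul(2246, -2593) = -5823878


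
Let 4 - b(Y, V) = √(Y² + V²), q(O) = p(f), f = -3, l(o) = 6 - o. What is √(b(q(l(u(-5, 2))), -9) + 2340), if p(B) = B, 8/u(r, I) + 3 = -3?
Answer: √(2344 - 3*√10) ≈ 48.317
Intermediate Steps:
u(r, I) = -4/3 (u(r, I) = 8/(-3 - 3) = 8/(-6) = 8*(-⅙) = -4/3)
q(O) = -3
b(Y, V) = 4 - √(V² + Y²) (b(Y, V) = 4 - √(Y² + V²) = 4 - √(V² + Y²))
√(b(q(l(u(-5, 2))), -9) + 2340) = √((4 - √((-9)² + (-3)²)) + 2340) = √((4 - √(81 + 9)) + 2340) = √((4 - √90) + 2340) = √((4 - 3*√10) + 2340) = √(2344 - 3*√10)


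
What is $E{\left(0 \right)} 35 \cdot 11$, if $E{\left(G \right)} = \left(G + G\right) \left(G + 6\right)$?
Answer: $0$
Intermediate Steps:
$E{\left(G \right)} = 2 G \left(6 + G\right)$
$E{\left(0 \right)} 35 \cdot 11 = 2 \cdot 0 \left(6 + 0\right) 35 \cdot 11 = 2 \cdot 0 \cdot 6 \cdot 35 \cdot 11 = 0 \cdot 35 \cdot 11 = 0 \cdot 11 = 0$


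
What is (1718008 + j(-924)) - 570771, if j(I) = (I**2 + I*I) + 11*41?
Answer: 2855240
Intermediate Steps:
j(I) = 451 + 2*I**2 (j(I) = (I**2 + I**2) + 451 = 2*I**2 + 451 = 451 + 2*I**2)
(1718008 + j(-924)) - 570771 = (1718008 + (451 + 2*(-924)**2)) - 570771 = (1718008 + (451 + 2*853776)) - 570771 = (1718008 + (451 + 1707552)) - 570771 = (1718008 + 1708003) - 570771 = 3426011 - 570771 = 2855240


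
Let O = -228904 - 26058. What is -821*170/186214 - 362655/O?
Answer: 15973195915/23738746934 ≈ 0.67287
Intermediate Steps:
O = -254962
-821*170/186214 - 362655/O = -821*170/186214 - 362655/(-254962) = -139570*1/186214 - 362655*(-1/254962) = -69785/93107 + 362655/254962 = 15973195915/23738746934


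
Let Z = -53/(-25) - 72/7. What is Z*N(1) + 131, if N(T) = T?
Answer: 21496/175 ≈ 122.83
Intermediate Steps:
Z = -1429/175 (Z = -53*(-1/25) - 72*⅐ = 53/25 - 72/7 = -1429/175 ≈ -8.1657)
Z*N(1) + 131 = -1429/175*1 + 131 = -1429/175 + 131 = 21496/175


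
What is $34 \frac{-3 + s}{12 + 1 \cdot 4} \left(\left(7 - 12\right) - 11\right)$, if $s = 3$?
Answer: $0$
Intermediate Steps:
$34 \frac{-3 + s}{12 + 1 \cdot 4} \left(\left(7 - 12\right) - 11\right) = 34 \frac{-3 + 3}{12 + 1 \cdot 4} \left(\left(7 - 12\right) - 11\right) = 34 \frac{0}{12 + 4} \left(-5 - 11\right) = 34 \cdot \frac{0}{16} \left(-16\right) = 34 \cdot 0 \cdot \frac{1}{16} \left(-16\right) = 34 \cdot 0 \left(-16\right) = 0 \left(-16\right) = 0$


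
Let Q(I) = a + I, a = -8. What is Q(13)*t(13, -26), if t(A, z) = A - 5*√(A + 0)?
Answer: 65 - 25*√13 ≈ -25.139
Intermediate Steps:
Q(I) = -8 + I
t(A, z) = A - 5*√A
Q(13)*t(13, -26) = (-8 + 13)*(13 - 5*√13) = 5*(13 - 5*√13) = 65 - 25*√13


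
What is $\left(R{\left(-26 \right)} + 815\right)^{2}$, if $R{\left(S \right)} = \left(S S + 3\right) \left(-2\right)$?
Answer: $294849$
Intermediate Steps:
$R{\left(S \right)} = -6 - 2 S^{2}$ ($R{\left(S \right)} = \left(S^{2} + 3\right) \left(-2\right) = \left(3 + S^{2}\right) \left(-2\right) = -6 - 2 S^{2}$)
$\left(R{\left(-26 \right)} + 815\right)^{2} = \left(\left(-6 - 2 \left(-26\right)^{2}\right) + 815\right)^{2} = \left(\left(-6 - 1352\right) + 815\right)^{2} = \left(-1358 + 815\right)^{2} = \left(-543\right)^{2} = 294849$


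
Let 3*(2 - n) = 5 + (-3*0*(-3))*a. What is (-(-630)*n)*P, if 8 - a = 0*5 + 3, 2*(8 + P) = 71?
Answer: 5775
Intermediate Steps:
P = 55/2 (P = -8 + (½)*71 = -8 + 71/2 = 55/2 ≈ 27.500)
a = 5 (a = 8 - (0*5 + 3) = 8 - (0 + 3) = 8 - 1*3 = 8 - 3 = 5)
n = ⅓ (n = 2 - (5 + (-3*0*(-3))*5)/3 = 2 - (5 + (0*(-3))*5)/3 = 2 - (5 + 0*5)/3 = 2 - (5 + 0)/3 = 2 - ⅓*5 = 2 - 5/3 = ⅓ ≈ 0.33333)
(-(-630)*n)*P = -(-630)/3*(55/2) = -70*(-3)*(55/2) = 210*(55/2) = 5775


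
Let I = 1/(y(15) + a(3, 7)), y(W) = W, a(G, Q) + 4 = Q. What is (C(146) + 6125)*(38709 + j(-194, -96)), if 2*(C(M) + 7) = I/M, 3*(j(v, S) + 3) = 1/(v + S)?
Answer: 1082835224075771/4572720 ≈ 2.3680e+8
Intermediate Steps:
a(G, Q) = -4 + Q
j(v, S) = -3 + 1/(3*(S + v)) (j(v, S) = -3 + 1/(3*(v + S)) = -3 + 1/(3*(S + v)))
I = 1/18 (I = 1/(15 + (-4 + 7)) = 1/(15 + 3) = 1/18 ≈ 0.055556)
C(M) = -7 + 1/(36*M) (C(M) = -7 + (1/(18*M))/2 = -7 + 1/(36*M))
(C(146) + 6125)*(38709 + j(-194, -96)) = ((-7 + (1/36)/146) + 6125)*(38709 + (1/3 - 3*(-96) - 3*(-194))/(-96 - 194)) = ((-7 + (1/36)*(1/146)) + 6125)*(38709 + (1/3 + 288 + 582)/(-290)) = ((-7 + 1/5256) + 6125)*(38709 - 1/290*2611/3) = (-36791/5256 + 6125)*(38709 - 2611/870) = (32156209/5256)*(33674219/870) = 1082835224075771/4572720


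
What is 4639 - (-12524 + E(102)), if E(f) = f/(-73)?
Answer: 1253001/73 ≈ 17164.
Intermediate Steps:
E(f) = -f/73 (E(f) = f*(-1/73) = -f/73)
4639 - (-12524 + E(102)) = 4639 - (-12524 - 1/73*102) = 4639 - (-12524 - 102/73) = 4639 - 1*(-914354/73) = 4639 + 914354/73 = 1253001/73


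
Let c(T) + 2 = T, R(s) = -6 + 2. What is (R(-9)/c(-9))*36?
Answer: 144/11 ≈ 13.091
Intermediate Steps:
R(s) = -4
c(T) = -2 + T
(R(-9)/c(-9))*36 = -4/(-2 - 9)*36 = -4/(-11)*36 = -4*(-1/11)*36 = (4/11)*36 = 144/11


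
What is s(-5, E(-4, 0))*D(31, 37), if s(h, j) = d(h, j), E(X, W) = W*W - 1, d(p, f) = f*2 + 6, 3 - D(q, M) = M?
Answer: -136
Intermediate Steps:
D(q, M) = 3 - M
d(p, f) = 6 + 2*f (d(p, f) = 2*f + 6 = 6 + 2*f)
E(X, W) = -1 + W² (E(X, W) = W² - 1 = -1 + W²)
s(h, j) = 6 + 2*j
s(-5, E(-4, 0))*D(31, 37) = (6 + 2*(-1 + 0²))*(3 - 1*37) = (6 + 2*(-1 + 0))*(3 - 37) = (6 + 2*(-1))*(-34) = (6 - 2)*(-34) = 4*(-34) = -136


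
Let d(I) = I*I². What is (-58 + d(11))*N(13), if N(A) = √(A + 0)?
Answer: 1273*√13 ≈ 4589.9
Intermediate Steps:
d(I) = I³
N(A) = √A
(-58 + d(11))*N(13) = (-58 + 11³)*√13 = (-58 + 1331)*√13 = 1273*√13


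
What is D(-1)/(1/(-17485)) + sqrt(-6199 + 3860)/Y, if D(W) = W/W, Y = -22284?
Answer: -17485 - I*sqrt(2339)/22284 ≈ -17485.0 - 0.0021703*I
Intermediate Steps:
D(W) = 1
D(-1)/(1/(-17485)) + sqrt(-6199 + 3860)/Y = 1/1/(-17485) + sqrt(-6199 + 3860)/(-22284) = 1/(-1/17485) + sqrt(-2339)*(-1/22284) = 1*(-17485) + (I*sqrt(2339))*(-1/22284) = -17485 - I*sqrt(2339)/22284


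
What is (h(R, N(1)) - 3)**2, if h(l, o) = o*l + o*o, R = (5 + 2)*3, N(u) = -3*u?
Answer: 3249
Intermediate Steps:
R = 21 (R = 7*3 = 21)
h(l, o) = o**2 + l*o (h(l, o) = l*o + o**2 = o**2 + l*o)
(h(R, N(1)) - 3)**2 = ((-3*1)*(21 - 3*1) - 3)**2 = (-3*(21 - 3) - 3)**2 = (-3*18 - 3)**2 = (-54 - 3)**2 = (-57)**2 = 3249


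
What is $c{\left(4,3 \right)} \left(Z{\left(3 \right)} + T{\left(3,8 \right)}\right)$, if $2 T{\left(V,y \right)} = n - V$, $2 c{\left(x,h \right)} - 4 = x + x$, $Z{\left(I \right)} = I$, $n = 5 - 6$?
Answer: $6$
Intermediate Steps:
$n = -1$ ($n = 5 - 6 = -1$)
$c{\left(x,h \right)} = 2 + x$ ($c{\left(x,h \right)} = 2 + \frac{x + x}{2} = 2 + \frac{2 x}{2} = 2 + x$)
$T{\left(V,y \right)} = - \frac{1}{2} - \frac{V}{2}$ ($T{\left(V,y \right)} = \frac{-1 - V}{2} = - \frac{1}{2} - \frac{V}{2}$)
$c{\left(4,3 \right)} \left(Z{\left(3 \right)} + T{\left(3,8 \right)}\right) = \left(2 + 4\right) \left(3 - 2\right) = 6 \left(3 - 2\right) = 6 \cdot 1 = 6$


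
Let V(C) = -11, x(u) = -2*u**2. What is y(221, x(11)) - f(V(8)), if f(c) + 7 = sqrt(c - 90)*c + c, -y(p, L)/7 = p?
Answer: -1529 + 11*I*sqrt(101) ≈ -1529.0 + 110.55*I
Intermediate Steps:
y(p, L) = -7*p
f(c) = -7 + c + c*sqrt(-90 + c) (f(c) = -7 + (sqrt(c - 90)*c + c) = -7 + (sqrt(-90 + c)*c + c) = -7 + (c*sqrt(-90 + c) + c) = -7 + (c + c*sqrt(-90 + c)) = -7 + c + c*sqrt(-90 + c))
y(221, x(11)) - f(V(8)) = -7*221 - (-7 - 11 - 11*sqrt(-90 - 11)) = -1547 - (-7 - 11 - 11*I*sqrt(101)) = -1547 - (-18 - 11*I*sqrt(101)) = -1547 + (18 + 11*I*sqrt(101)) = -1529 + 11*I*sqrt(101)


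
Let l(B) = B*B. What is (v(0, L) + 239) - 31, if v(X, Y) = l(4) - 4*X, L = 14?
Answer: 224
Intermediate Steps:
l(B) = B**2
v(X, Y) = 16 - 4*X (v(X, Y) = 4**2 - 4*X = 16 - 4*X)
(v(0, L) + 239) - 31 = ((16 - 4*0) + 239) - 31 = ((16 + 0) + 239) - 31 = (16 + 239) - 31 = 255 - 31 = 224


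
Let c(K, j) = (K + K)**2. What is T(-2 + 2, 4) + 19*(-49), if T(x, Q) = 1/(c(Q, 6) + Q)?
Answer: -63307/68 ≈ -930.99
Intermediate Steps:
c(K, j) = 4*K**2 (c(K, j) = (2*K)**2 = 4*K**2)
T(x, Q) = 1/(Q + 4*Q**2) (T(x, Q) = 1/(4*Q**2 + Q) = 1/(Q + 4*Q**2))
T(-2 + 2, 4) + 19*(-49) = 1/(4*(1 + 4*4)) + 19*(-49) = 1/(4*(1 + 16)) - 931 = (1/4)/17 - 931 = (1/4)*(1/17) - 931 = 1/68 - 931 = -63307/68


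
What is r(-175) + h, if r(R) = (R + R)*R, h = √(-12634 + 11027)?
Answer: 61250 + I*√1607 ≈ 61250.0 + 40.087*I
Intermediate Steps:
h = I*√1607 (h = √(-1607) = I*√1607 ≈ 40.087*I)
r(R) = 2*R² (r(R) = (2*R)*R = 2*R²)
r(-175) + h = 2*(-175)² + I*√1607 = 2*30625 + I*√1607 = 61250 + I*√1607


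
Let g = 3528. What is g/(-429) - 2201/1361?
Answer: -1915279/194623 ≈ -9.8410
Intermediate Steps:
g/(-429) - 2201/1361 = 3528/(-429) - 2201/1361 = 3528*(-1/429) - 2201*1/1361 = -1176/143 - 2201/1361 = -1915279/194623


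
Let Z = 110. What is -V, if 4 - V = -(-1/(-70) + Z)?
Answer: -7981/70 ≈ -114.01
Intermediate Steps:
V = 7981/70 (V = 4 - (-1)*(-1/(-70) + 110) = 4 - (-1)*(-1*(-1/70) + 110) = 4 - (-1)*(1/70 + 110) = 4 - (-1)*7701/70 = 4 - 1*(-7701/70) = 4 + 7701/70 = 7981/70 ≈ 114.01)
-V = -1*7981/70 = -7981/70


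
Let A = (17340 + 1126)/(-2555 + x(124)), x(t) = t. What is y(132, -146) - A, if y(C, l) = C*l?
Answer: -46831766/2431 ≈ -19264.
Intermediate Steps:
A = -18466/2431 (A = (17340 + 1126)/(-2555 + 124) = 18466/(-2431) = 18466*(-1/2431) = -18466/2431 ≈ -7.5961)
y(132, -146) - A = 132*(-146) - 1*(-18466/2431) = -19272 + 18466/2431 = -46831766/2431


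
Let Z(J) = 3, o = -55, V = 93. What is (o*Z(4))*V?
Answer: -15345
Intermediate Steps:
(o*Z(4))*V = -55*3*93 = -165*93 = -15345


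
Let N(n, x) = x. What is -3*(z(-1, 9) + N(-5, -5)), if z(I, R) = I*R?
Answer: 42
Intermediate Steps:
-3*(z(-1, 9) + N(-5, -5)) = -3*(-1*9 - 5) = -3*(-9 - 5) = -3*(-14) = 42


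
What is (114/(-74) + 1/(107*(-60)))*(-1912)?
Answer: 174937006/59385 ≈ 2945.8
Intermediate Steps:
(114/(-74) + 1/(107*(-60)))*(-1912) = (114*(-1/74) + (1/107)*(-1/60))*(-1912) = (-57/37 - 1/6420)*(-1912) = -365977/237540*(-1912) = 174937006/59385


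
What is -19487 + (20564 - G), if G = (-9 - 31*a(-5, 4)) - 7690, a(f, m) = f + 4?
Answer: 8745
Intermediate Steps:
a(f, m) = 4 + f
G = -7668 (G = (-9 - 31*(4 - 5)) - 7690 = (-9 - 31*(-1)) - 7690 = (-9 + 31) - 7690 = 22 - 7690 = -7668)
-19487 + (20564 - G) = -19487 + (20564 - 1*(-7668)) = -19487 + (20564 + 7668) = -19487 + 28232 = 8745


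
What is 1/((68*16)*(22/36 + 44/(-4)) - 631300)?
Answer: -9/5783428 ≈ -1.5562e-6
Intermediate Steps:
1/((68*16)*(22/36 + 44/(-4)) - 631300) = 1/(1088*(22*(1/36) + 44*(-¼)) - 631300) = 1/(1088*(11/18 - 11) - 631300) = 1/(1088*(-187/18) - 631300) = 1/(-101728/9 - 631300) = 1/(-5783428/9) = -9/5783428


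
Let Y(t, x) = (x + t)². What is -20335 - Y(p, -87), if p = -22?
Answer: -32216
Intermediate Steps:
Y(t, x) = (t + x)²
-20335 - Y(p, -87) = -20335 - (-22 - 87)² = -20335 - 1*(-109)² = -20335 - 1*11881 = -20335 - 11881 = -32216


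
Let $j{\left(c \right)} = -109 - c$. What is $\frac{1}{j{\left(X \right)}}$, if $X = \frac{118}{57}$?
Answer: $- \frac{57}{6331} \approx -0.0090033$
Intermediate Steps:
$X = \frac{118}{57}$ ($X = 118 \cdot \frac{1}{57} = \frac{118}{57} \approx 2.0702$)
$\frac{1}{j{\left(X \right)}} = \frac{1}{-109 - \frac{118}{57}} = \frac{1}{- \frac{6331}{57}} = - \frac{57}{6331}$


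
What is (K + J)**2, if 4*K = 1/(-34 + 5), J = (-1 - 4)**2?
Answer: 8404201/13456 ≈ 624.57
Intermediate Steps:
J = 25 (J = (-5)**2 = 25)
K = -1/116 (K = 1/(4*(-34 + 5)) = (1/4)/(-29) = (1/4)*(-1/29) = -1/116 ≈ -0.0086207)
(K + J)**2 = (-1/116 + 25)**2 = (2899/116)**2 = 8404201/13456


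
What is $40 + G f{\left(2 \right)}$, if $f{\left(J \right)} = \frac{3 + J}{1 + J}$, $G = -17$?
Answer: $\frac{35}{3} \approx 11.667$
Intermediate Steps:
$f{\left(J \right)} = \frac{3 + J}{1 + J}$
$40 + G f{\left(2 \right)} = 40 - 17 \frac{3 + 2}{1 + 2} = 40 - 17 \cdot \frac{1}{3} \cdot 5 = 40 - \frac{85}{3} = \frac{35}{3}$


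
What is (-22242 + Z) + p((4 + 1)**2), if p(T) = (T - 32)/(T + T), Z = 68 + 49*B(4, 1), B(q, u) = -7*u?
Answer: -1125857/50 ≈ -22517.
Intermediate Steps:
Z = -275 (Z = 68 + 49*(-7*1) = 68 + 49*(-7) = 68 - 343 = -275)
p(T) = (-32 + T)/(2*T) (p(T) = (-32 + T)/((2*T)) = (-32 + T)*(1/(2*T)) = (-32 + T)/(2*T))
(-22242 + Z) + p((4 + 1)**2) = (-22242 - 275) + (-32 + (4 + 1)**2)/(2*((4 + 1)**2)) = -22517 + (-32 + 5**2)/(2*(5**2)) = -22517 + (1/2)*(-32 + 25)/25 = -22517 + (1/2)*(1/25)*(-7) = -22517 - 7/50 = -1125857/50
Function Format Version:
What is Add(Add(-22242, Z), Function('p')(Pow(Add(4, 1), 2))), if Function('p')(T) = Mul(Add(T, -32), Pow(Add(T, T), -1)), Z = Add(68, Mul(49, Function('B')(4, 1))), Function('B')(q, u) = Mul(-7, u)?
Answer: Rational(-1125857, 50) ≈ -22517.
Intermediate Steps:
Z = -275 (Z = Add(68, Mul(49, Mul(-7, 1))) = Add(68, Mul(49, -7)) = Add(68, -343) = -275)
Function('p')(T) = Mul(Rational(1, 2), Pow(T, -1), Add(-32, T)) (Function('p')(T) = Mul(Add(-32, T), Pow(Mul(2, T), -1)) = Mul(Add(-32, T), Mul(Rational(1, 2), Pow(T, -1))) = Mul(Rational(1, 2), Pow(T, -1), Add(-32, T)))
Add(Add(-22242, Z), Function('p')(Pow(Add(4, 1), 2))) = Add(Add(-22242, -275), Mul(Rational(1, 2), Pow(Pow(Add(4, 1), 2), -1), Add(-32, Pow(Add(4, 1), 2)))) = Add(-22517, Mul(Rational(1, 2), Pow(Pow(5, 2), -1), Add(-32, Pow(5, 2)))) = Add(-22517, Mul(Rational(1, 2), Pow(25, -1), Add(-32, 25))) = Add(-22517, Mul(Rational(1, 2), Rational(1, 25), -7)) = Add(-22517, Rational(-7, 50)) = Rational(-1125857, 50)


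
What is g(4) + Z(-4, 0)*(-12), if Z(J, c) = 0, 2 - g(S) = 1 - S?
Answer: 5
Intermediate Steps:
g(S) = 1 + S (g(S) = 2 - (1 - S) = 2 + (-1 + S) = 1 + S)
g(4) + Z(-4, 0)*(-12) = (1 + 4) + 0*(-12) = 5 + 0 = 5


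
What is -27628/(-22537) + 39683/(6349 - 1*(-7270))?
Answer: 1270601503/306931403 ≈ 4.1397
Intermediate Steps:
-27628/(-22537) + 39683/(6349 - 1*(-7270)) = -27628*(-1/22537) + 39683/(6349 + 7270) = 27628/22537 + 39683/13619 = 1270601503/306931403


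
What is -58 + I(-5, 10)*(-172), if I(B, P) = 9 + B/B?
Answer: -1778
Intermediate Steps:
I(B, P) = 10 (I(B, P) = 9 + 1 = 10)
-58 + I(-5, 10)*(-172) = -58 + 10*(-172) = -58 - 1720 = -1778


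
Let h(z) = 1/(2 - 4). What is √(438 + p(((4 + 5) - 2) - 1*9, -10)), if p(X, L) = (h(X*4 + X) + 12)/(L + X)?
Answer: √62934/12 ≈ 20.906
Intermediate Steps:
h(z) = -½ (h(z) = 1/(-2) = -½)
p(X, L) = 23/(2*(L + X)) (p(X, L) = (-½ + 12)/(L + X) = 23/(2*(L + X)))
√(438 + p(((4 + 5) - 2) - 1*9, -10)) = √(438 + 23/(2*(-10 + (((4 + 5) - 2) - 1*9)))) = √(438 + 23/(2*(-10 + ((9 - 2) - 9)))) = √(438 + 23/(2*(-10 + (7 - 9)))) = √(438 + 23/(2*(-10 - 2))) = √(438 + (23/2)/(-12)) = √(438 + (23/2)*(-1/12)) = √(438 - 23/24) = √(10489/24) = √62934/12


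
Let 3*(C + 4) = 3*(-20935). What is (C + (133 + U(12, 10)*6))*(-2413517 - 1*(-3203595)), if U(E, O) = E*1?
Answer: -16381477252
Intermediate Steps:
C = -20939 (C = -4 + (3*(-20935))/3 = -4 + (⅓)*(-62805) = -4 - 20935 = -20939)
U(E, O) = E
(C + (133 + U(12, 10)*6))*(-2413517 - 1*(-3203595)) = (-20939 + (133 + 12*6))*(-2413517 - 1*(-3203595)) = (-20939 + (133 + 72))*(-2413517 + 3203595) = (-20939 + 205)*790078 = -20734*790078 = -16381477252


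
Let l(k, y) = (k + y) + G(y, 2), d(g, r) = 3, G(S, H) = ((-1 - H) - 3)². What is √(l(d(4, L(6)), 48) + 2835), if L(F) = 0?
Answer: √2922 ≈ 54.056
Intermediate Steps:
G(S, H) = (-4 - H)²
l(k, y) = 36 + k + y (l(k, y) = (k + y) + (4 + 2)² = (k + y) + 6² = (k + y) + 36 = 36 + k + y)
√(l(d(4, L(6)), 48) + 2835) = √((36 + 3 + 48) + 2835) = √(87 + 2835) = √2922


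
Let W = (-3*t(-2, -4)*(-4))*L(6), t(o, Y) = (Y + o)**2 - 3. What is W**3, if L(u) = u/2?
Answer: 1676676672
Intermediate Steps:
L(u) = u/2 (L(u) = u*(1/2) = u/2)
t(o, Y) = -3 + (Y + o)**2
W = 1188 (W = (-3*(-3 + (-4 - 2)**2)*(-4))*((1/2)*6) = (-3*(-3 + (-6)**2)*(-4))*3 = (-3*(-3 + 36)*(-4))*3 = (-3*33*(-4))*3 = -99*(-4)*3 = 396*3 = 1188)
W**3 = 1188**3 = 1676676672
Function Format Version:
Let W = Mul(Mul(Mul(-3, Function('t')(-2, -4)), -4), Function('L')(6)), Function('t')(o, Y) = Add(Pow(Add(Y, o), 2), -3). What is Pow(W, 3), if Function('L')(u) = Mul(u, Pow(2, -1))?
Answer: 1676676672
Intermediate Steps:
Function('L')(u) = Mul(Rational(1, 2), u) (Function('L')(u) = Mul(u, Rational(1, 2)) = Mul(Rational(1, 2), u))
Function('t')(o, Y) = Add(-3, Pow(Add(Y, o), 2))
W = 1188 (W = Mul(Mul(Mul(-3, Add(-3, Pow(Add(-4, -2), 2))), -4), Mul(Rational(1, 2), 6)) = Mul(Mul(Mul(-3, Add(-3, Pow(-6, 2))), -4), 3) = Mul(Mul(Mul(-3, Add(-3, 36)), -4), 3) = Mul(Mul(Mul(-3, 33), -4), 3) = Mul(Mul(-99, -4), 3) = Mul(396, 3) = 1188)
Pow(W, 3) = Pow(1188, 3) = 1676676672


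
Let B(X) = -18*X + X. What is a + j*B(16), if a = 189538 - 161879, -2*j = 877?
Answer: 146931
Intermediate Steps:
j = -877/2 (j = -½*877 = -877/2 ≈ -438.50)
a = 27659
B(X) = -17*X
a + j*B(16) = 27659 - (-14909)*16/2 = 27659 - 877/2*(-272) = 27659 + 119272 = 146931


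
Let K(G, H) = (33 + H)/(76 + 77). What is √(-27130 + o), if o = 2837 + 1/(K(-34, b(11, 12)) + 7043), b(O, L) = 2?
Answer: I*√28210293043396886/1077614 ≈ 155.86*I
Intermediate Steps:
K(G, H) = 11/51 + H/153 (K(G, H) = (33 + H)/153 = (33 + H)*(1/153) = 11/51 + H/153)
o = 3057191071/1077614 (o = 2837 + 1/((11/51 + (1/153)*2) + 7043) = 2837 + 1/((11/51 + 2/153) + 7043) = 2837 + 1/(35/153 + 7043) = 2837 + 1/(1077614/153) = 2837 + 153/1077614 = 3057191071/1077614 ≈ 2837.0)
√(-27130 + o) = √(-27130 + 3057191071/1077614) = √(-26178476749/1077614) = I*√28210293043396886/1077614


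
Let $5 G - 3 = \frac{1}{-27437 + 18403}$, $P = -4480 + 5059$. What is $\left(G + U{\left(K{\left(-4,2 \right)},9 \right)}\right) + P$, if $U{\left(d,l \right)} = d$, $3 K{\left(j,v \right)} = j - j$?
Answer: $\frac{26180531}{45170} \approx 579.6$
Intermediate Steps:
$K{\left(j,v \right)} = 0$ ($K{\left(j,v \right)} = \frac{j - j}{3} = \frac{1}{3} \cdot 0 = 0$)
$P = 579$
$G = \frac{27101}{45170}$ ($G = \frac{3}{5} + \frac{1}{5 \left(-27437 + 18403\right)} = \frac{3}{5} + \frac{1}{5 \left(-9034\right)} = \frac{3}{5} + \frac{1}{5} \left(- \frac{1}{9034}\right) = \frac{3}{5} - \frac{1}{45170} = \frac{27101}{45170} \approx 0.59998$)
$\left(G + U{\left(K{\left(-4,2 \right)},9 \right)}\right) + P = \left(\frac{27101}{45170} + 0\right) + 579 = \frac{27101}{45170} + 579 = \frac{26180531}{45170}$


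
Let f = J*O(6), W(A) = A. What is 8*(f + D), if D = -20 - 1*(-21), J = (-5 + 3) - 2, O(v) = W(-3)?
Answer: 104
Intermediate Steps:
O(v) = -3
J = -4 (J = -2 - 2 = -4)
f = 12 (f = -4*(-3) = 12)
D = 1 (D = -20 + 21 = 1)
8*(f + D) = 8*(12 + 1) = 8*13 = 104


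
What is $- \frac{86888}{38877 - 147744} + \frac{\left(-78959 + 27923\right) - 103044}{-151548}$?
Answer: $\frac{2495160832}{1374881343} \approx 1.8148$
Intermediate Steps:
$- \frac{86888}{38877 - 147744} + \frac{\left(-78959 + 27923\right) - 103044}{-151548} = - \frac{86888}{-108867} + \left(-51036 - 103044\right) \left(- \frac{1}{151548}\right) = \left(-86888\right) \left(- \frac{1}{108867}\right) - - \frac{12840}{12629} = \frac{86888}{108867} + \frac{12840}{12629} = \frac{2495160832}{1374881343}$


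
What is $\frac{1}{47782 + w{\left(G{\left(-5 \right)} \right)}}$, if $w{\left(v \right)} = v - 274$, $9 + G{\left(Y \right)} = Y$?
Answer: $\frac{1}{47494} \approx 2.1055 \cdot 10^{-5}$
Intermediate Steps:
$G{\left(Y \right)} = -9 + Y$
$w{\left(v \right)} = -274 + v$
$\frac{1}{47782 + w{\left(G{\left(-5 \right)} \right)}} = \frac{1}{47782 - 288} = \frac{1}{47494}$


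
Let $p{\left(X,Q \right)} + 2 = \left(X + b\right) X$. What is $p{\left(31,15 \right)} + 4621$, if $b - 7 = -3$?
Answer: $5704$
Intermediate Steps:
$b = 4$ ($b = 7 - 3 = 4$)
$p{\left(X,Q \right)} = -2 + X \left(4 + X\right)$ ($p{\left(X,Q \right)} = -2 + \left(X + 4\right) X = -2 + \left(4 + X\right) X = -2 + X \left(4 + X\right)$)
$p{\left(31,15 \right)} + 4621 = \left(-2 + 31^{2} + 4 \cdot 31\right) + 4621 = \left(-2 + 961 + 124\right) + 4621 = 1083 + 4621 = 5704$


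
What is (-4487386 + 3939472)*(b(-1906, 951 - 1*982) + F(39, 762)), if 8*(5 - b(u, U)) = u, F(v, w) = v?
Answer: -309297453/2 ≈ -1.5465e+8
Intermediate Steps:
b(u, U) = 5 - u/8
(-4487386 + 3939472)*(b(-1906, 951 - 1*982) + F(39, 762)) = (-4487386 + 3939472)*((5 - ⅛*(-1906)) + 39) = -547914*((5 + 953/4) + 39) = -547914*(973/4 + 39) = -547914*1129/4 = -309297453/2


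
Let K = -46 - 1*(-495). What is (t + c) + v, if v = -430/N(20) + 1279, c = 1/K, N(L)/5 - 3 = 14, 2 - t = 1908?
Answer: -4824488/7633 ≈ -632.06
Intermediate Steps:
t = -1906 (t = 2 - 1*1908 = 2 - 1908 = -1906)
N(L) = 85 (N(L) = 15 + 5*14 = 15 + 70 = 85)
K = 449 (K = -46 + 495 = 449)
c = 1/449 ≈ 0.0022272
v = 21657/17 (v = -430/85 + 1279 = -430*1/85 + 1279 = -86/17 + 1279 = 21657/17 ≈ 1273.9)
(t + c) + v = (-1906 + 1/449) + 21657/17 = -855793/449 + 21657/17 = -4824488/7633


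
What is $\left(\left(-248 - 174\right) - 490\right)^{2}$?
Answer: $831744$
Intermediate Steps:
$\left(\left(-248 - 174\right) - 490\right)^{2} = \left(-422 - 490\right)^{2} = \left(-912\right)^{2} = 831744$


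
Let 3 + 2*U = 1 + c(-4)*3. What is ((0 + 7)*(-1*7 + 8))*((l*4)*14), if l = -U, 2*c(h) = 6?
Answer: -1372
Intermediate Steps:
c(h) = 3 (c(h) = (1/2)*6 = 3)
U = 7/2 (U = -3/2 + (1 + 3*3)/2 = -3/2 + (1 + 9)/2 = -3/2 + (1/2)*10 = -3/2 + 5 = 7/2 ≈ 3.5000)
l = -7/2 (l = -1*7/2 = -7/2 ≈ -3.5000)
((0 + 7)*(-1*7 + 8))*((l*4)*14) = ((0 + 7)*(-1*7 + 8))*(-7/2*4*14) = (7*(-7 + 8))*(-14*14) = (7*1)*(-196) = 7*(-196) = -1372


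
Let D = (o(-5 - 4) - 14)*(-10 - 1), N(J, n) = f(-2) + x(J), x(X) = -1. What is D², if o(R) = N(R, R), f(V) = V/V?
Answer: 23716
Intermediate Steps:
f(V) = 1
N(J, n) = 0 (N(J, n) = 1 - 1 = 0)
o(R) = 0
D = 154 (D = (0 - 14)*(-10 - 1) = -14*(-11) = 154)
D² = 154² = 23716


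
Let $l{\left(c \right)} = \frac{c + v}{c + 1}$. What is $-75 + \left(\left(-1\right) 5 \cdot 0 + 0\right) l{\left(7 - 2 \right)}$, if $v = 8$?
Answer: $-75$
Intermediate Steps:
$l{\left(c \right)} = \frac{8 + c}{1 + c}$ ($l{\left(c \right)} = \frac{c + 8}{c + 1} = \frac{8 + c}{1 + c}$)
$-75 + \left(\left(-1\right) 5 \cdot 0 + 0\right) l{\left(7 - 2 \right)} = -75 + \left(\left(-1\right) 5 \cdot 0 + 0\right) \frac{8 + \left(7 - 2\right)}{1 + \left(7 - 2\right)} = -75 + \left(\left(-5\right) 0 + 0\right) \frac{8 + 5}{1 + 5} = -75 + \left(0 + 0\right) \frac{1}{6} \cdot 13 = -75 + 0 \cdot \frac{1}{6} \cdot 13 = -75 + 0 \cdot \frac{13}{6} = -75 + 0 = -75$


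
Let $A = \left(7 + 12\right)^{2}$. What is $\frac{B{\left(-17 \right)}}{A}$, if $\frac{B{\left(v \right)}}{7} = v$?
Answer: $- \frac{119}{361} \approx -0.32964$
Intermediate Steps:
$A = 361$ ($A = 19^{2} = 361$)
$B{\left(v \right)} = 7 v$
$\frac{B{\left(-17 \right)}}{A} = \frac{7 \left(-17\right)}{361} = \left(-119\right) \frac{1}{361} = - \frac{119}{361}$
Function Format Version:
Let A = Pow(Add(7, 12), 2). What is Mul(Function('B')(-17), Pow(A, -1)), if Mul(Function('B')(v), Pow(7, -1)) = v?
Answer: Rational(-119, 361) ≈ -0.32964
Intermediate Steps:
A = 361 (A = Pow(19, 2) = 361)
Function('B')(v) = Mul(7, v)
Mul(Function('B')(-17), Pow(A, -1)) = Mul(Mul(7, -17), Pow(361, -1)) = Mul(-119, Rational(1, 361)) = Rational(-119, 361)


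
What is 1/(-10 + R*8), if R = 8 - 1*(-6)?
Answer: 1/102 ≈ 0.0098039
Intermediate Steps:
R = 14 (R = 8 + 6 = 14)
1/(-10 + R*8) = 1/(-10 + 14*8) = 1/(-10 + 112) = 1/102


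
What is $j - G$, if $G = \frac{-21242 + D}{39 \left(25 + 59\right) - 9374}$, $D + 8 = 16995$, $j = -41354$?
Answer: $- \frac{252180947}{6098} \approx -41355.0$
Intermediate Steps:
$D = 16987$ ($D = -8 + 16995 = 16987$)
$G = \frac{4255}{6098}$ ($G = \frac{-21242 + 16987}{39 \left(25 + 59\right) - 9374} = - \frac{4255}{39 \cdot 84 - 9374} = - \frac{4255}{3276 - 9374} = - \frac{4255}{-6098} = \left(-4255\right) \left(- \frac{1}{6098}\right) = \frac{4255}{6098} \approx 0.69777$)
$j - G = -41354 - \frac{4255}{6098} = - \frac{252180947}{6098}$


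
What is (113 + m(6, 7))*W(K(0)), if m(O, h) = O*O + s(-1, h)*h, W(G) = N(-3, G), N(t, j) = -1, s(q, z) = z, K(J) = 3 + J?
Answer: -198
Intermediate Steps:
W(G) = -1
m(O, h) = O² + h² (m(O, h) = O*O + h*h = O² + h²)
(113 + m(6, 7))*W(K(0)) = (113 + (6² + 7²))*(-1) = (113 + (36 + 49))*(-1) = (113 + 85)*(-1) = 198*(-1) = -198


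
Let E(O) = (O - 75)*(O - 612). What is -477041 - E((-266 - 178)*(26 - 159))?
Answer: -3447092921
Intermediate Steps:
E(O) = (-612 + O)*(-75 + O) (E(O) = (-75 + O)*(-612 + O) = (-612 + O)*(-75 + O))
-477041 - E((-266 - 178)*(26 - 159)) = -477041 - (45900 + ((-266 - 178)*(26 - 159))**2 - 687*(-266 - 178)*(26 - 159)) = -477041 - (45900 + (-444*(-133))**2 - (-305028)*(-133)) = -477041 - (45900 + 59052**2 - 687*59052) = -477041 - (45900 + 3487138704 - 40568724) = -477041 - 1*3446615880 = -477041 - 3446615880 = -3447092921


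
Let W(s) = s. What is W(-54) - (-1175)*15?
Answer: 17571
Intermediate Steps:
W(-54) - (-1175)*15 = -54 - (-1175)*15 = -54 - 1*(-17625) = -54 + 17625 = 17571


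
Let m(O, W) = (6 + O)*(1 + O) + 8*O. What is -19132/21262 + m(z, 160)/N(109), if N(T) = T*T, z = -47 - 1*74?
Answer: 22763346/126306911 ≈ 0.18022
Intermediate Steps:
z = -121 (z = -47 - 74 = -121)
N(T) = T**2
m(O, W) = 8*O + (1 + O)*(6 + O) (m(O, W) = (1 + O)*(6 + O) + 8*O = 8*O + (1 + O)*(6 + O))
-19132/21262 + m(z, 160)/N(109) = -19132/21262 + (6 + (-121)**2 + 15*(-121))/(109**2) = -19132*1/21262 + (6 + 14641 - 1815)/11881 = -9566/10631 + 12832*(1/11881) = -9566/10631 + 12832/11881 = 22763346/126306911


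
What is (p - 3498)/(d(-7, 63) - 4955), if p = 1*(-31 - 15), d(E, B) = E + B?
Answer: 3544/4899 ≈ 0.72341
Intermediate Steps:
d(E, B) = B + E
p = -46 (p = 1*(-46) = -46)
(p - 3498)/(d(-7, 63) - 4955) = (-46 - 3498)/((63 - 7) - 4955) = -3544/(56 - 4955) = -3544/(-4899) = -3544*(-1/4899) = 3544/4899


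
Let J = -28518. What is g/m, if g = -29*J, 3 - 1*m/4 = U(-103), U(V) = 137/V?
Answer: 42591633/892 ≈ 47748.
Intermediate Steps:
m = 1784/103 (m = 12 - 548/(-103) = 12 - 548*(-1)/103 = 12 - 4*(-137/103) = 12 + 548/103 = 1784/103 ≈ 17.320)
g = 827022 (g = -29*(-28518) = 827022)
g/m = 827022/(1784/103) = 827022*(103/1784) = 42591633/892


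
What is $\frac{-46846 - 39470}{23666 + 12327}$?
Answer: $- \frac{86316}{35993} \approx -2.3981$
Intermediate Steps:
$\frac{-46846 - 39470}{23666 + 12327} = - \frac{86316}{35993}$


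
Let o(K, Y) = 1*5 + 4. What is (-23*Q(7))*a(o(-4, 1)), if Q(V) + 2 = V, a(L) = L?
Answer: -1035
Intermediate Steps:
o(K, Y) = 9 (o(K, Y) = 5 + 4 = 9)
Q(V) = -2 + V
(-23*Q(7))*a(o(-4, 1)) = -23*(-2 + 7)*9 = -23*5*9 = -115*9 = -1035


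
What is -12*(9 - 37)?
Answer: 336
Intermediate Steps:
-12*(9 - 37) = -12*(-28) = 336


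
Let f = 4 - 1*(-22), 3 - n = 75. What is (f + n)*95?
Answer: -4370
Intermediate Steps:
n = -72 (n = 3 - 1*75 = 3 - 75 = -72)
f = 26 (f = 4 + 22 = 26)
(f + n)*95 = (26 - 72)*95 = -46*95 = -4370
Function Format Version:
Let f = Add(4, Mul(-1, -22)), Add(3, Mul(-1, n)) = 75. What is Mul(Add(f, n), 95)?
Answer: -4370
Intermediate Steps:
n = -72 (n = Add(3, Mul(-1, 75)) = Add(3, -75) = -72)
f = 26 (f = Add(4, 22) = 26)
Mul(Add(f, n), 95) = Mul(Add(26, -72), 95) = Mul(-46, 95) = -4370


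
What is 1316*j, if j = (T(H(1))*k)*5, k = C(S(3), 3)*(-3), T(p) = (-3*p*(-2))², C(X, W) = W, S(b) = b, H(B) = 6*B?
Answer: -76749120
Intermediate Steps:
T(p) = 36*p² (T(p) = (6*p)² = 36*p²)
k = -9 (k = 3*(-3) = -9)
j = -58320 (j = ((36*(6*1)²)*(-9))*5 = ((36*6²)*(-9))*5 = ((36*36)*(-9))*5 = (1296*(-9))*5 = -11664*5 = -58320)
1316*j = 1316*(-58320) = -76749120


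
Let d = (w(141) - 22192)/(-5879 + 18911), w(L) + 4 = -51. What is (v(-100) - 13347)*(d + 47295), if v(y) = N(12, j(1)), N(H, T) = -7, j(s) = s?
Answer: -4115209990661/6516 ≈ -6.3156e+8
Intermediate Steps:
w(L) = -55 (w(L) = -4 - 51 = -55)
v(y) = -7
d = -22247/13032 (d = (-55 - 22192)/(-5879 + 18911) = -22247/13032 ≈ -1.7071)
(v(-100) - 13347)*(d + 47295) = (-7 - 13347)*(-22247/13032 + 47295) = -13354*616326193/13032 = -4115209990661/6516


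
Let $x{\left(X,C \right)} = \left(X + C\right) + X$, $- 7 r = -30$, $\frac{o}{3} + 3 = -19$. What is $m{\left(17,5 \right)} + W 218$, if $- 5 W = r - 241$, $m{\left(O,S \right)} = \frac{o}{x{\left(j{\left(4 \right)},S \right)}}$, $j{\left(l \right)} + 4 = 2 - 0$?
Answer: $\frac{358916}{35} \approx 10255.0$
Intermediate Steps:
$o = -66$ ($o = -9 + 3 \left(-19\right) = -9 - 57 = -66$)
$r = \frac{30}{7}$ ($r = \left(- \frac{1}{7}\right) \left(-30\right) = \frac{30}{7} \approx 4.2857$)
$j{\left(l \right)} = -2$ ($j{\left(l \right)} = -4 + \left(2 - 0\right) = -4 + \left(2 + 0\right) = -4 + 2 = -2$)
$x{\left(X,C \right)} = C + 2 X$ ($x{\left(X,C \right)} = \left(C + X\right) + X = C + 2 X$)
$m{\left(O,S \right)} = - \frac{66}{-4 + S}$ ($m{\left(O,S \right)} = - \frac{66}{S + 2 \left(-2\right)} = - \frac{66}{S - 4} = - \frac{66}{-4 + S}$)
$W = \frac{1657}{35}$ ($W = - \frac{\frac{30}{7} - 241}{5} = \left(- \frac{1}{5}\right) \left(- \frac{1657}{7}\right) = \frac{1657}{35} \approx 47.343$)
$m{\left(17,5 \right)} + W 218 = - \frac{66}{-4 + 5} + \frac{1657}{35} \cdot 218 = - \frac{66}{1} + \frac{361226}{35} = \left(-66\right) 1 + \frac{361226}{35} = -66 + \frac{361226}{35} = \frac{358916}{35}$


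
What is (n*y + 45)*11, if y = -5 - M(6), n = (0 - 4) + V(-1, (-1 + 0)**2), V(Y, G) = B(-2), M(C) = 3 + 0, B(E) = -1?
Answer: 935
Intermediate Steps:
M(C) = 3
V(Y, G) = -1
n = -5 (n = (0 - 4) - 1 = -4 - 1 = -5)
y = -8 (y = -5 - 1*3 = -5 - 3 = -8)
(n*y + 45)*11 = (-5*(-8) + 45)*11 = (40 + 45)*11 = 85*11 = 935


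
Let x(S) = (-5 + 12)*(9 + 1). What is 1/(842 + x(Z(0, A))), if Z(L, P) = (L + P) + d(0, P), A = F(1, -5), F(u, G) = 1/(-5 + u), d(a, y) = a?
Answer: 1/912 ≈ 0.0010965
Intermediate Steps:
A = -¼ (A = 1/(-5 + 1) = 1/(-4) = -¼ ≈ -0.25000)
Z(L, P) = L + P (Z(L, P) = (L + P) + 0 = L + P)
x(S) = 70 (x(S) = 7*10 = 70)
1/(842 + x(Z(0, A))) = 1/(842 + 70) = 1/912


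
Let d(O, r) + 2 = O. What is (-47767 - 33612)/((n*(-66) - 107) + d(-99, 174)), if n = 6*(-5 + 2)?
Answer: -81379/980 ≈ -83.040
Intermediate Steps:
n = -18 (n = 6*(-3) = -18)
d(O, r) = -2 + O
(-47767 - 33612)/((n*(-66) - 107) + d(-99, 174)) = (-47767 - 33612)/((-18*(-66) - 107) + (-2 - 99)) = -81379/((1188 - 107) - 101) = -81379/(1081 - 101) = -81379/980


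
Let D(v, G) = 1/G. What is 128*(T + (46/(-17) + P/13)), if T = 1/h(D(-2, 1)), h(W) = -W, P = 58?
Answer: 21376/221 ≈ 96.724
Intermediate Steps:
T = -1 (T = 1/(-1/1) = 1/(-1*1) = 1/(-1) = -1)
128*(T + (46/(-17) + P/13)) = 128*(-1 + (46/(-17) + 58/13)) = 128*(-1 + (46*(-1/17) + 58*(1/13))) = 128*(-1 + (-46/17 + 58/13)) = 128*(-1 + 388/221) = 128*(167/221) = 21376/221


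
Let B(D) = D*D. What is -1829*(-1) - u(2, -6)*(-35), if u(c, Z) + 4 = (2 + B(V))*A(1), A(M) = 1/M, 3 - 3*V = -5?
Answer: 18071/9 ≈ 2007.9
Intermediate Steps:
V = 8/3 (V = 1 - 1/3*(-5) = 1 + 5/3 = 8/3 ≈ 2.6667)
B(D) = D**2
u(c, Z) = 46/9 (u(c, Z) = -4 + (2 + (8/3)**2)/1 = -4 + (2 + 64/9)*1 = -4 + (82/9)*1 = -4 + 82/9 = 46/9)
-1829*(-1) - u(2, -6)*(-35) = -1829*(-1) - 46*(-35)/9 = 1829 - 1*(-1610/9) = 1829 + 1610/9 = 18071/9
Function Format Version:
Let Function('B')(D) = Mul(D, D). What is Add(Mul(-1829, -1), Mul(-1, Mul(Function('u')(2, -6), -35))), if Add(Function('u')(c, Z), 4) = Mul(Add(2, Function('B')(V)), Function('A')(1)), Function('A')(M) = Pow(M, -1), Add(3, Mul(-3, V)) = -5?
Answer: Rational(18071, 9) ≈ 2007.9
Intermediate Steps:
V = Rational(8, 3) (V = Add(1, Mul(Rational(-1, 3), -5)) = Add(1, Rational(5, 3)) = Rational(8, 3) ≈ 2.6667)
Function('B')(D) = Pow(D, 2)
Function('u')(c, Z) = Rational(46, 9) (Function('u')(c, Z) = Add(-4, Mul(Add(2, Pow(Rational(8, 3), 2)), Pow(1, -1))) = Add(-4, Mul(Add(2, Rational(64, 9)), 1)) = Add(-4, Mul(Rational(82, 9), 1)) = Add(-4, Rational(82, 9)) = Rational(46, 9))
Add(Mul(-1829, -1), Mul(-1, Mul(Function('u')(2, -6), -35))) = Add(Mul(-1829, -1), Mul(-1, Mul(Rational(46, 9), -35))) = Add(1829, Mul(-1, Rational(-1610, 9))) = Add(1829, Rational(1610, 9)) = Rational(18071, 9)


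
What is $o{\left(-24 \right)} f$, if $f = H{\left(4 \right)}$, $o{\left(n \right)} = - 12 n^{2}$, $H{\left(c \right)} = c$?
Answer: $-27648$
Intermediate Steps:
$f = 4$
$o{\left(-24 \right)} f = - 12 \left(-24\right)^{2} \cdot 4 = \left(-12\right) 576 \cdot 4 = \left(-6912\right) 4 = -27648$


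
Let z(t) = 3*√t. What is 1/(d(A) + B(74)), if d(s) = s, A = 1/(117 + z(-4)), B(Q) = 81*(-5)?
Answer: -1389627/562787089 + 3*I/1125574178 ≈ -0.0024692 + 2.6653e-9*I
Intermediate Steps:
B(Q) = -405
A = (117 - 6*I)/13725 (A = 1/(117 + 3*√(-4)) = 1/(117 + 3*(2*I)) = 1/(117 + 6*I) = (117 - 6*I)/13725 ≈ 0.0085246 - 0.00043716*I)
1/(d(A) + B(74)) = 1/((13/1525 - 2*I/4575) - 405) = 1/(-617612/1525 - 2*I/4575) = 13725*(-617612/1525 + 2*I/4575)/2251148356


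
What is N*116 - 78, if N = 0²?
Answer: -78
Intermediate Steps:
N = 0
N*116 - 78 = 0*116 - 78 = 0 - 78 = -78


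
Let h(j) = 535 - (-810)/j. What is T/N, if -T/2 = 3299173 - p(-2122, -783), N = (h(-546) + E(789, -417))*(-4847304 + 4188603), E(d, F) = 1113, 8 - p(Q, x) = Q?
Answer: 600061826/98695146933 ≈ 0.0060799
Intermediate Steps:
p(Q, x) = 8 - Q
h(j) = 535 + 810/j
N = -98695146933/91 (N = ((535 + 810/(-546)) + 1113)*(-4847304 + 4188603) = ((535 + 810*(-1/546)) + 1113)*(-658701) = ((535 - 135/91) + 1113)*(-658701) = (48550/91 + 1113)*(-658701) = (149833/91)*(-658701) = -98695146933/91 ≈ -1.0846e+9)
T = -6594086 (T = -2*(3299173 - (8 - 1*(-2122))) = -2*(3299173 - (8 + 2122)) = -2*(3299173 - 1*2130) = -2*(3299173 - 2130) = -2*3297043 = -6594086)
T/N = -6594086/(-98695146933/91) = -6594086*(-91/98695146933) = 600061826/98695146933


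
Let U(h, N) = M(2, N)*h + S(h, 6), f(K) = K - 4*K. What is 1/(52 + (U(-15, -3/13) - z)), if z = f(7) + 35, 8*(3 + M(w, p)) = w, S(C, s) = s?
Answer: 4/341 ≈ 0.011730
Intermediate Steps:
M(w, p) = -3 + w/8
f(K) = -3*K
U(h, N) = 6 - 11*h/4 (U(h, N) = (-3 + (1/8)*2)*h + 6 = (-3 + 1/4)*h + 6 = -11*h/4 + 6 = 6 - 11*h/4)
z = 14 (z = -3*7 + 35 = -21 + 35 = 14)
1/(52 + (U(-15, -3/13) - z)) = 1/(52 + ((6 - 11/4*(-15)) - 1*14)) = 1/(52 + ((6 + 165/4) - 14)) = 1/(52 + (189/4 - 14)) = 1/(52 + 133/4) = 1/(341/4) = 4/341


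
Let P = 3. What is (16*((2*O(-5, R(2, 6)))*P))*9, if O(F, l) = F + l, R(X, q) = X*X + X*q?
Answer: 9504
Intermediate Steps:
R(X, q) = X**2 + X*q
(16*((2*O(-5, R(2, 6)))*P))*9 = (16*((2*(-5 + 2*(2 + 6)))*3))*9 = (16*((2*(-5 + 2*8))*3))*9 = (16*((2*(-5 + 16))*3))*9 = (16*((2*11)*3))*9 = (16*(22*3))*9 = (16*66)*9 = 1056*9 = 9504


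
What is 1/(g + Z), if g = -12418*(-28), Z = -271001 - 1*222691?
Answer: -1/145988 ≈ -6.8499e-6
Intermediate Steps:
Z = -493692 (Z = -271001 - 222691 = -493692)
g = 347704
1/(g + Z) = 1/(347704 - 493692) = 1/(-145988) = -1/145988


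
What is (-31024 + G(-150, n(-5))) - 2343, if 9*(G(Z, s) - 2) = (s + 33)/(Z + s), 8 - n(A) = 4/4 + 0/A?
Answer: -42940795/1287 ≈ -33365.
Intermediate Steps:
n(A) = 7 (n(A) = 8 - (4/4 + 0/A) = 8 - (4*(¼) + 0) = 8 - (1 + 0) = 8 - 1*1 = 8 - 1 = 7)
G(Z, s) = 2 + (33 + s)/(9*(Z + s)) (G(Z, s) = 2 + ((s + 33)/(Z + s))/9 = 2 + ((33 + s)/(Z + s))/9 = 2 + (33 + s)/(9*(Z + s)))
(-31024 + G(-150, n(-5))) - 2343 = (-31024 + (33 + 18*(-150) + 19*7)/(9*(-150 + 7))) - 2343 = (-31024 + (⅑)*(33 - 2700 + 133)/(-143)) - 2343 = (-31024 + (⅑)*(-1/143)*(-2534)) - 2343 = (-31024 + 2534/1287) - 2343 = -39925354/1287 - 2343 = -42940795/1287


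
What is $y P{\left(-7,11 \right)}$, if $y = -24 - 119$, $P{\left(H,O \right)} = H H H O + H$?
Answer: $540540$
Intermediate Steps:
$P{\left(H,O \right)} = H + O H^{3}$ ($P{\left(H,O \right)} = H^{2} H O + H = H^{3} O + H = O H^{3} + H = H + O H^{3}$)
$y = -143$
$y P{\left(-7,11 \right)} = - 143 \left(-7 + 11 \left(-7\right)^{3}\right) = - 143 \left(-7 + 11 \left(-343\right)\right) = - 143 \left(-7 - 3773\right) = \left(-143\right) \left(-3780\right) = 540540$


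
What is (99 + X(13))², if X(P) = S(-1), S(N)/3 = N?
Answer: 9216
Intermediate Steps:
S(N) = 3*N
X(P) = -3 (X(P) = 3*(-1) = -3)
(99 + X(13))² = (99 - 3)² = 96² = 9216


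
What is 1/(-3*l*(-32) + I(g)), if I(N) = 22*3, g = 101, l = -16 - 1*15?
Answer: -1/2910 ≈ -0.00034364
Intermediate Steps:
l = -31 (l = -16 - 15 = -31)
I(N) = 66
1/(-3*l*(-32) + I(g)) = 1/(-3*(-31)*(-32) + 66) = 1/(93*(-32) + 66) = 1/(-2976 + 66) = 1/(-2910) = -1/2910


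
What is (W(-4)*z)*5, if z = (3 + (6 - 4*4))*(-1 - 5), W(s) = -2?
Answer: -420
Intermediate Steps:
z = 42 (z = (3 + (6 - 16))*(-6) = (3 - 10)*(-6) = -7*(-6) = 42)
(W(-4)*z)*5 = -2*42*5 = -84*5 = -420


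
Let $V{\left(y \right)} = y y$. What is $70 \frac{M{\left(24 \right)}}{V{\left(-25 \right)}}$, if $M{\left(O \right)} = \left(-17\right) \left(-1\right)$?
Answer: $\frac{238}{125} \approx 1.904$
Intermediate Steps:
$V{\left(y \right)} = y^{2}$
$M{\left(O \right)} = 17$
$70 \frac{M{\left(24 \right)}}{V{\left(-25 \right)}} = 70 \frac{17}{\left(-25\right)^{2}} = 70 \cdot \frac{17}{625} = \frac{238}{125}$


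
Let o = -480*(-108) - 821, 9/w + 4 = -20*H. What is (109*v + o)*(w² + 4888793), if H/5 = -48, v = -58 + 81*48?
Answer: 52681653305630891241/23001616 ≈ 2.2903e+12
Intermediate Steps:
v = 3830 (v = -58 + 3888 = 3830)
H = -240 (H = 5*(-48) = -240)
w = 9/4796 (w = 9/(-4 - 20*(-240)) = 9/(-4 + 4800) = 9/4796 ≈ 0.0018766)
o = 51019 (o = 51840 - 821 = 51019)
(109*v + o)*(w² + 4888793) = (109*3830 + 51019)*((9/4796)² + 4888793) = (417470 + 51019)*(81/23001616 + 4888793) = 468489*(112450139289569/23001616) = 52681653305630891241/23001616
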